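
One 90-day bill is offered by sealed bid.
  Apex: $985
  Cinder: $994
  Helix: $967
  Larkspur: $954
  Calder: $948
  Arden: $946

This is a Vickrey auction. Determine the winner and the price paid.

Cinder pays $985

Sorting bids: 994 (Cinder) > 985 (Apex) > 967 (Helix) > 954 (Larkspur) > 948 (Calder) > 946 (Arden)
Second-price: Cinder pays Apex's bid of $985.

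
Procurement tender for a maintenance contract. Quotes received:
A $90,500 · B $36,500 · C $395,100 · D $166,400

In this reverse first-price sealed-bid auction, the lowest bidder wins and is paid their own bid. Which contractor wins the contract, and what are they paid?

Bids ranked: 36,500 (B) < 90,500 (A) < 166,400 (D) < 395,100 (C)
B has the lowest bid and is paid exactly that: $36,500.

B is paid $36,500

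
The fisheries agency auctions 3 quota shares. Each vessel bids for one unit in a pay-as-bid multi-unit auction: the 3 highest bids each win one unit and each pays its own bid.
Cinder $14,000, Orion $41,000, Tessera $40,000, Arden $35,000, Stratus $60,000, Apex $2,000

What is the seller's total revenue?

Total revenue: $141,000

Sorting: 60,000 (Stratus), 41,000 (Orion), 40,000 (Tessera), 35,000 (Arden), 14,000 (Cinder), …
Top 3: Stratus, Orion, Tessera.
Total revenue = 60,000 + 41,000 + 40,000 = $141,000.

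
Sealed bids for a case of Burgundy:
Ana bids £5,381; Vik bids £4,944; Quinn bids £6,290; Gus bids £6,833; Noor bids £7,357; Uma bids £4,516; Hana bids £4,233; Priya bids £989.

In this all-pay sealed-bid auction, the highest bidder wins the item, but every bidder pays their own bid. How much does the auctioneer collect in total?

All-pay sealed-bid auction: the highest bidder wins the item, but every bidder pays their own bid.
Bids ranked: 7,357 (Noor) > 6,833 (Gus) > 6,290 (Quinn) > 5,381 (Ana) > 4,944 (Vik) > 4,516 (Uma) > …
Noor wins with the top bid; all bids are sunk regardless.
Every bidder forfeits their bid regardless of winning.
Revenue = 5,381 + 4,944 + 6,290 + 6,833 + 7,357 + 4,516 + 4,233 + 989 = £40,543.

Total revenue: £40,543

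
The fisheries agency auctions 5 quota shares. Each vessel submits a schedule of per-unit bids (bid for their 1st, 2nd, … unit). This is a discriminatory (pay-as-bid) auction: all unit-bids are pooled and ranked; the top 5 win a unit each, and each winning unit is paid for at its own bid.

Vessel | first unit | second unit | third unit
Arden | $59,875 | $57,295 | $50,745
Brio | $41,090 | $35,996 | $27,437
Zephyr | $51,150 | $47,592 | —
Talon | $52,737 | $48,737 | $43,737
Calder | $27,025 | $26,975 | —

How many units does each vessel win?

Pooled unit-bids ranked (top 5): 59,875 (Arden-1), 57,295 (Arden-2), 52,737 (Talon-1), 51,150 (Zephyr-1), 50,745 (Arden-3)
Next rejected bid: $48,737 (not a price — pay-as-bid).
Allocation: Arden 3, Talon 1, Zephyr 1.

Arden 3, Talon 1, Zephyr 1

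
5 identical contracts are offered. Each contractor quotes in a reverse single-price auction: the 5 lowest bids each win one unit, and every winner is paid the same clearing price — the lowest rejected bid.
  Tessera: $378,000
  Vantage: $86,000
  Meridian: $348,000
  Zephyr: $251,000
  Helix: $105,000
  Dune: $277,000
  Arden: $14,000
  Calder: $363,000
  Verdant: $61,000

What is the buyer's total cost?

Sorting: 14,000 (Arden), 61,000 (Verdant), 86,000 (Vantage), 105,000 (Helix), 251,000 (Zephyr), 277,000 (Dune), 348,000 (Meridian), …
Winners (5 units): Arden, Verdant, Vantage, Helix, Zephyr.
First losing bid is Dune's $277,000, which sets the uniform price.
Total cost = 5 × $277,000 = $1,385,000.

Total cost: $1,385,000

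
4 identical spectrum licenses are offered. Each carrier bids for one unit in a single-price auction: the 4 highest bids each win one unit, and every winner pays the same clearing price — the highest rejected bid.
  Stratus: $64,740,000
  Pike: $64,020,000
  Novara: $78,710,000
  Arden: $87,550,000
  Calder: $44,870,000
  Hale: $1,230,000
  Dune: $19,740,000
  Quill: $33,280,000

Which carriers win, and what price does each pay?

Arden, Novara, Stratus, Pike; each pays $44,870,000

Bids ranked high→low: 87,550,000 (Arden), 78,710,000 (Novara), 64,740,000 (Stratus), 64,020,000 (Pike), 44,870,000 (Calder), 33,280,000 (Quill), …
Winners (4 units): Arden, Novara, Stratus, Pike.
Highest unsuccessful bid: $44,870,000 → clearing price.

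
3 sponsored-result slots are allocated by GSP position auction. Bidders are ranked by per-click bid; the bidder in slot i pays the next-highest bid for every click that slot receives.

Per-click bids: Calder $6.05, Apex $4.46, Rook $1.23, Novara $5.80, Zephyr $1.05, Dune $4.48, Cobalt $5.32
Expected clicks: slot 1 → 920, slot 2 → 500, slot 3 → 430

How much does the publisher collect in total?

Sorting advertisers: $6.05 (Calder) > $5.80 (Novara) > $5.32 (Cobalt) > $4.48 (Dune) > …
Slot 1: Calder pays $5.80 × 920 = $5336.00
Slot 2: Novara pays $5.32 × 500 = $2660.00
Slot 3: Cobalt pays $4.48 × 430 = $1926.40
Total = $9922.40

Total revenue: $9922.40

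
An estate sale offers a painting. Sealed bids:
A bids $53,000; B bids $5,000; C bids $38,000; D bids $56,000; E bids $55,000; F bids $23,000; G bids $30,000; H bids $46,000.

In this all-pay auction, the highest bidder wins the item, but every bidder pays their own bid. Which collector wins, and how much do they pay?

Sorting bids: 56,000 (D) > 55,000 (E) > 53,000 (A) > 46,000 (H) > 38,000 (C) > 30,000 (G) > …
D is highest and takes the item; every bidder forfeits their bid.

D pays $56,000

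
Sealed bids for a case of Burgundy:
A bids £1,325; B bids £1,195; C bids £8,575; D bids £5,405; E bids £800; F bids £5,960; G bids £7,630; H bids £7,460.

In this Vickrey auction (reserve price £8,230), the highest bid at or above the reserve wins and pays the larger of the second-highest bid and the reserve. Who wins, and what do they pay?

Bids in order: 8,575 (C) > 7,630 (G) > 7,460 (H) > 5,960 (F) > 5,405 (D) > 1,325 (A) > …
Highest eligible bid: C at £8,575.
Second-highest bid £7,630 is below the reserve £8,230, so the reserve binds → payment £8,230.

C pays £8,230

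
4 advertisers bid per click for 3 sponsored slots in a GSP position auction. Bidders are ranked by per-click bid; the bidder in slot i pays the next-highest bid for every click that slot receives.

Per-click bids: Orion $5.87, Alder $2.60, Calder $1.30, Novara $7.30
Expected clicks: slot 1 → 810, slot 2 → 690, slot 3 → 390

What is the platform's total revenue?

Total revenue: $7055.70

Sorting advertisers: $7.30 (Novara) > $5.87 (Orion) > $2.60 (Alder) > $1.30 (Calder)
Slot 1: Novara pays $5.87 × 810 = $4754.70
Slot 2: Orion pays $2.60 × 690 = $1794.00
Slot 3: Alder pays $1.30 × 390 = $507.00
Total = $7055.70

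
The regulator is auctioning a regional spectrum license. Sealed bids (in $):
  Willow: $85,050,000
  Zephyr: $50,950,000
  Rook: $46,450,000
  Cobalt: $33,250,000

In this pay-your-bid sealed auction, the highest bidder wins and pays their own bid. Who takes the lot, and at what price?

Bids ranked: 85,050,000 (Willow) > 50,950,000 (Zephyr) > 46,450,000 (Rook) > 33,250,000 (Cobalt)
First-price: Willow pays what they bid, $85,050,000.

Willow pays $85,050,000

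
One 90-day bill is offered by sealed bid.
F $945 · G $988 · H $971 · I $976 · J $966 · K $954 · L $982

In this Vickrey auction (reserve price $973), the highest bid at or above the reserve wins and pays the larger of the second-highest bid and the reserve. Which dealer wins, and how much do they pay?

Bids ranked: 988 (G) > 982 (L) > 976 (I) > 971 (H) > 966 (J) > 954 (K) > …
Highest eligible bid: G at $988.
max(second-highest $982, reserve $973) = $982; the reserve does not bind.

G pays $982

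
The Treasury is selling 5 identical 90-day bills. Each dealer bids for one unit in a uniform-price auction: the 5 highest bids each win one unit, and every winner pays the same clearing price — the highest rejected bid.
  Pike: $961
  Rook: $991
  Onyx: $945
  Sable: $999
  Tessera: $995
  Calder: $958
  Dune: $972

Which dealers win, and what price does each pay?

Sable, Tessera, Rook, Dune, Pike; each pays $958

Bids ranked high→low: 999 (Sable), 995 (Tessera), 991 (Rook), 972 (Dune), 961 (Pike), 958 (Calder), 945 (Onyx)
Top 5: Sable, Tessera, Rook, Dune, Pike.
Highest unsuccessful bid: $958 → clearing price.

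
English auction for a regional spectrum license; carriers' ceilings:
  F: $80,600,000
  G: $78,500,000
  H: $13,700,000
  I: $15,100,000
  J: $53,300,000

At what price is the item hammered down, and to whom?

Rule: the price rises until one bidder remains; the winner pays the price at which the last rival dropped out.
Sorting limits: 80,600,000 (F) > 78,500,000 (G) > 53,300,000 (J) > 15,100,000 (I) > 13,700,000 (H)
G is the last rival to drop out, at $78,500,000; F remains and wins at that price.

F wins at $78,500,000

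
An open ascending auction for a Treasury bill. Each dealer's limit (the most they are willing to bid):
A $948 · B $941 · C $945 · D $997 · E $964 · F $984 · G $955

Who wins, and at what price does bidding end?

Open ascending-bid auction: the price rises until one bidder remains; the winner pays the price at which the last rival dropped out.
Limits in order: 997 (D) > 984 (F) > 964 (E) > 955 (G) > 948 (A) > 945 (C) > …
F is the last rival to drop out, at $984; D remains and wins at that price.

D wins at $984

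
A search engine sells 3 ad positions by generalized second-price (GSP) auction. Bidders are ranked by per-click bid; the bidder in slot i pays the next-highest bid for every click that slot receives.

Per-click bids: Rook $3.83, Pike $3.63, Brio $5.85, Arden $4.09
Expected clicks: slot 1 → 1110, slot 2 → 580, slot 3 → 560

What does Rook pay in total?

Per-click bids in order: $5.85 (Brio) > $4.09 (Arden) > $3.83 (Rook) > $3.63 (Pike)
Rook holds slot 3 → pays next bid $3.63 × 560 clicks = $2032.80.

Rook pays $2032.80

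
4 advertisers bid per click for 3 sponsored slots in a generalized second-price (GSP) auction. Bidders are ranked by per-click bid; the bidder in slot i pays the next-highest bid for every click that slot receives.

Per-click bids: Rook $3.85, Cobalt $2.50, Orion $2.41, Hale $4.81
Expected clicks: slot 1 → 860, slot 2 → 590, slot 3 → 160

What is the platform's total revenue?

Sorting advertisers: $4.81 (Hale) > $3.85 (Rook) > $2.50 (Cobalt) > $2.41 (Orion)
Slot 1: Hale pays $3.85 × 860 = $3311.00
Slot 2: Rook pays $2.50 × 590 = $1475.00
Slot 3: Cobalt pays $2.41 × 160 = $385.60
Total = $5171.60

Total revenue: $5171.60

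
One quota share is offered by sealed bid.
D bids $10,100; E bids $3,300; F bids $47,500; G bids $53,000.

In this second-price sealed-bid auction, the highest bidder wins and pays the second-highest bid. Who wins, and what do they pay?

Rule: the highest bidder wins and pays the second-highest bid.
Sorting bids: 53,000 (G) > 47,500 (F) > 10,100 (D) > 3,300 (E)
G is highest; pays the second-highest bid, $47,500.

G pays $47,500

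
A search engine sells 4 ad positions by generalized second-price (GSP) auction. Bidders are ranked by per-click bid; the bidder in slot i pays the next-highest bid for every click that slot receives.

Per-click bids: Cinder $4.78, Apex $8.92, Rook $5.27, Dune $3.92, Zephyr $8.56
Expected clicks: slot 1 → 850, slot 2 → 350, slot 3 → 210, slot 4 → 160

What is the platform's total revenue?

Ranked by bid: $8.92 (Apex) > $8.56 (Zephyr) > $5.27 (Rook) > $4.78 (Cinder) > $3.92 (Dune)
Slot 1: Apex pays $8.56 × 850 = $7276.00
Slot 2: Zephyr pays $5.27 × 350 = $1844.50
Slot 3: Rook pays $4.78 × 210 = $1003.80
Slot 4: Cinder pays $3.92 × 160 = $627.20
Total = $10751.50

Total revenue: $10751.50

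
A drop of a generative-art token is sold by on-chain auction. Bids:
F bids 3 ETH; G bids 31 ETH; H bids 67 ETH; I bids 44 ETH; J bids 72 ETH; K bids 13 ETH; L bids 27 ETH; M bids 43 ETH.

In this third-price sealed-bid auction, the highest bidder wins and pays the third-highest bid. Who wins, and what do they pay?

J pays 44 ETH

Bids in order: 72 (J) > 67 (H) > 44 (I) > 43 (M) > 31 (G) > 27 (L) > …
J is highest; pays the third-highest bid, 44 ETH.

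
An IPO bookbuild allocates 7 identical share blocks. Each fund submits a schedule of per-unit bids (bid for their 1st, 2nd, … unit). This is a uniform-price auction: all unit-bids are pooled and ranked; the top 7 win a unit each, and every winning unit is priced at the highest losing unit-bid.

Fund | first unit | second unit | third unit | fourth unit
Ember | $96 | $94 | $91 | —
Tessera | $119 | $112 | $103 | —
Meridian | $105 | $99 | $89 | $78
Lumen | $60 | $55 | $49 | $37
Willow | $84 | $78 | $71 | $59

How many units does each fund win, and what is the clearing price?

Ember 2, Meridian 2, Tessera 3; clearing price $91

Pooled unit-bids ranked (top 7): 119 (Tessera-1), 112 (Tessera-2), 105 (Meridian-1), 103 (Tessera-3), 99 (Meridian-2), 96 (Ember-1), 94 (Ember-2)
First bid not allocated: $91.
Allocation: Ember 2, Meridian 2, Tessera 3.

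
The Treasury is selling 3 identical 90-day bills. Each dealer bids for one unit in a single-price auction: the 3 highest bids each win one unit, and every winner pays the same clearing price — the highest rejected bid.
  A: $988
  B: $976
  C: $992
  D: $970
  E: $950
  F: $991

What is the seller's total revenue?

Ordering the bids: 992 (C), 991 (F), 988 (A), 976 (B), 970 (D), …
The 3 highest are C, F, A.
Highest unsuccessful bid: $976 → clearing price.
Total revenue = 3 × $976 = $2,928.

Total revenue: $2,928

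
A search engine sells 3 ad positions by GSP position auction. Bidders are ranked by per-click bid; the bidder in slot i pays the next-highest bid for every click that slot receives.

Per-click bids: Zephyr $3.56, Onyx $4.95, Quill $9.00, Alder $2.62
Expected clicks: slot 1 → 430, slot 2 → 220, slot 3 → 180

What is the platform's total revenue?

Per-click bids in order: $9.00 (Quill) > $4.95 (Onyx) > $3.56 (Zephyr) > $2.62 (Alder)
Slot 1: Quill pays $4.95 × 430 = $2128.50
Slot 2: Onyx pays $3.56 × 220 = $783.20
Slot 3: Zephyr pays $2.62 × 180 = $471.60
Total = $3383.30

Total revenue: $3383.30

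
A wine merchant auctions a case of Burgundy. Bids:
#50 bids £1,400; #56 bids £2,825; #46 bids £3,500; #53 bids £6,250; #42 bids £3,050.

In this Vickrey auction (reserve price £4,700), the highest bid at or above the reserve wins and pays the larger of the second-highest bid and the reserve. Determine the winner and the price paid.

Rule: the highest bid at or above the reserve wins and pays the larger of the second-highest bid and the reserve.
Bids ranked: 6,250 (#53) > 3,500 (#46) > 3,050 (#42) > 2,825 (#56) > 1,400 (#50)
#53 has the top bid at or above the reserve (£6,250).
Second-highest bid £3,500 is below the reserve £4,700, so the reserve binds → payment £4,700.

#53 pays £4,700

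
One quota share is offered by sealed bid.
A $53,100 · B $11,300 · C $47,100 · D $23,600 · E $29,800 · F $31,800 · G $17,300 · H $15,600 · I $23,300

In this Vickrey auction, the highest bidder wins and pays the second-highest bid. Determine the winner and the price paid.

Vickrey auction: the highest bidder wins and pays the second-highest bid.
Sorting bids: 53,100 (A) > 47,100 (C) > 31,800 (F) > 29,800 (E) > 23,600 (D) > 23,300 (I) > …
A wins with the highest bid; price is set by the runner-up at $47,100.

A pays $47,100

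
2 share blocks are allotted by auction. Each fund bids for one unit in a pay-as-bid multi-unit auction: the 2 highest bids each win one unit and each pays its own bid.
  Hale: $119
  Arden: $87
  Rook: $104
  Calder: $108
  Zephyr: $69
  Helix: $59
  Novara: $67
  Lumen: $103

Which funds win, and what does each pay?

Hale $119, Calder $108

Sorting: 119 (Hale), 108 (Calder), 104 (Rook), 103 (Lumen), …
Top 2: Hale, Calder.
Each winner pays its own bid: Hale $119, Calder $108.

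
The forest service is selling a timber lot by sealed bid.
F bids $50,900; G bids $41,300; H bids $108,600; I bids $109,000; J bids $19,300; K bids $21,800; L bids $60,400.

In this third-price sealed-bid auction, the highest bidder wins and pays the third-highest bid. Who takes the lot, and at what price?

Sorting bids: 109,000 (I) > 108,600 (H) > 60,400 (L) > 50,900 (F) > 41,300 (G) > 21,800 (K) > …
I wins; payment is bid #3 in the ranking = $60,400.

I pays $60,400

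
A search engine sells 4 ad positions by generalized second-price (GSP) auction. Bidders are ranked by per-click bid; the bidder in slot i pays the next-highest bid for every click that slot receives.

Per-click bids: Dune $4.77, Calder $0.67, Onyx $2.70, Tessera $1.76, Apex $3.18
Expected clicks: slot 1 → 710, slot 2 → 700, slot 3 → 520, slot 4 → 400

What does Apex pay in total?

Sorting advertisers: $4.77 (Dune) > $3.18 (Apex) > $2.70 (Onyx) > $1.76 (Tessera) > $0.67 (Calder)
Apex holds slot 2 → pays next bid $2.70 × 700 clicks = $1890.00.

Apex pays $1890.00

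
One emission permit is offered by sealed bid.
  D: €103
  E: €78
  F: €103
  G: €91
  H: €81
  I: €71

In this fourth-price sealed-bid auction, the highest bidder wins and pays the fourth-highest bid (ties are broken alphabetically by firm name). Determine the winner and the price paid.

Bids ranked: 103 (D) > 103 (F) > 91 (G) > 81 (H) > 78 (E) > 71 (I)
Tie at €103 → D wins by tie-break.
D wins; payment is bid #4 in the ranking = €81.

D pays €81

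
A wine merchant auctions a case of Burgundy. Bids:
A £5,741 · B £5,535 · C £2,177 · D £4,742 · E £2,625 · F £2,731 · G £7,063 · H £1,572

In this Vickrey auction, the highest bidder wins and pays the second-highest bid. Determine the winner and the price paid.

Vickrey auction: the highest bidder wins and pays the second-highest bid.
Sorting bids: 7,063 (G) > 5,741 (A) > 5,535 (B) > 4,742 (D) > 2,731 (F) > 2,625 (E) > …
G wins with the highest bid; price is set by the runner-up at £5,741.

G pays £5,741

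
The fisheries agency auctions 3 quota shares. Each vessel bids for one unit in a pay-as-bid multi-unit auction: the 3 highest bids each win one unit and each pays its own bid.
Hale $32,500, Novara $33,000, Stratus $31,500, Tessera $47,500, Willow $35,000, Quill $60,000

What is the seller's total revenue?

Total revenue: $142,500

Sorting: 60,000 (Quill), 47,500 (Tessera), 35,000 (Willow), 33,000 (Novara), 32,500 (Hale), …
Top 3: Quill, Tessera, Willow.
Total revenue = 60,000 + 47,500 + 35,000 = $142,500.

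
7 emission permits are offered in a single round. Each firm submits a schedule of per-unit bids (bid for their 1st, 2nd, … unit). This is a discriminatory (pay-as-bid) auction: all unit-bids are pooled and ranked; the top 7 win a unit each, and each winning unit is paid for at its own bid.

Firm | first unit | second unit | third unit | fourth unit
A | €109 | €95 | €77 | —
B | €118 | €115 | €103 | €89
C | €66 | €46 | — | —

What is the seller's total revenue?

Pooled unit-bids ranked (top 7): 118 (B-1), 115 (B-2), 109 (A-1), 103 (B-3), 95 (A-2), 89 (B-4), 77 (A-3)
Next rejected bid: €66 (not a price — pay-as-bid).
Each winning unit pays its own bid.
Revenue = 118 + 115 + 109 + 103 + 95 + 89 + 77 = €706.

Total revenue: €706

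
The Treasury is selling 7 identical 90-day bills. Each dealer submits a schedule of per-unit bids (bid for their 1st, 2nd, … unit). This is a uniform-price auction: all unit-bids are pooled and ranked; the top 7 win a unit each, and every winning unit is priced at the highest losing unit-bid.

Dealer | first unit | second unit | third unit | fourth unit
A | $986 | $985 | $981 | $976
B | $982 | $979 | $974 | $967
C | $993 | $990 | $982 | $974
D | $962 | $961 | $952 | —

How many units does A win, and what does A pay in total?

A: 3 units, pays $2,937

Merging the schedules and taking the best 7: 993 (C-1), 990 (C-2), 986 (A-1), 985 (A-2), 982 (B-1), 982 (C-3), 981 (A-3)
Highest rejected unit-bid = $979.
A wins 3 unit(s) at $979 each.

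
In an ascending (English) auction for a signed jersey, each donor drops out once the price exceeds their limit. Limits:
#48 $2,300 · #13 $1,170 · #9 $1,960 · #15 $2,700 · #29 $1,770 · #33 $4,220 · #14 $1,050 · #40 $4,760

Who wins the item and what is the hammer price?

Ascending (English) auction: the price rises until one bidder remains; the winner pays the price at which the last rival dropped out.
Sorting limits: 4,760 (#40) > 4,220 (#33) > 2,700 (#15) > 2,300 (#48) > 1,960 (#9) > 1,770 (#29) > …
Once the price passes $4,220, only #40 is left; the hammer falls at #33's limit of $4,220.

#40 wins at $4,220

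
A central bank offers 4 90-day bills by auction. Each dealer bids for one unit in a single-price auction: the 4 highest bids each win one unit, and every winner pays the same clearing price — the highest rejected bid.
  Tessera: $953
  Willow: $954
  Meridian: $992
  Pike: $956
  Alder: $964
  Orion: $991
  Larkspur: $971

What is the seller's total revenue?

Total revenue: $3,824

Ordering the bids: 992 (Meridian), 991 (Orion), 971 (Larkspur), 964 (Alder), 956 (Pike), 954 (Willow), …
The 4 highest are Meridian, Orion, Larkspur, Alder.
Clearing price = highest rejected bid = $956.
Total revenue = 4 × $956 = $3,824.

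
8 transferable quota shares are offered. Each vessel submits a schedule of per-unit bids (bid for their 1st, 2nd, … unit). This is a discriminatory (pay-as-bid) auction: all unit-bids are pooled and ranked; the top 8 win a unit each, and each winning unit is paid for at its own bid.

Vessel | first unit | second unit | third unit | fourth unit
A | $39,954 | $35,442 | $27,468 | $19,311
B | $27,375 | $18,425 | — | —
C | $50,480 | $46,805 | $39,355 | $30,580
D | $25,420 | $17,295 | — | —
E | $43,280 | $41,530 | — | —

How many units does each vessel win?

A 2, C 4, E 2

Merging the schedules and taking the best 8: 50,480 (C-1), 46,805 (C-2), 43,280 (E-1), 41,530 (E-2), 39,954 (A-1), 39,355 (C-3), 35,442 (A-2), 30,580 (C-4)
Next rejected bid: $27,468 (not a price — pay-as-bid).
Allocation: A 2, C 4, E 2.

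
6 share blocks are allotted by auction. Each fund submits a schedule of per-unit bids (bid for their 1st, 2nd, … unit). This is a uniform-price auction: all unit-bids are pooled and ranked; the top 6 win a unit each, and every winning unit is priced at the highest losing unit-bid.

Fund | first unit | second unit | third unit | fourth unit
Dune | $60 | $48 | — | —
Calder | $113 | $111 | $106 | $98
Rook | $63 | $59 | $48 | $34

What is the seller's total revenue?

Total revenue: $354

Merging the schedules and taking the best 6: 113 (Calder-1), 111 (Calder-2), 106 (Calder-3), 98 (Calder-4), 63 (Rook-1), 60 (Dune-1)
Highest rejected unit-bid = $59.
Allocation: Calder 4, Dune 1, Rook 1. Every unit priced at $59.
Revenue = 6 × 59 = $354.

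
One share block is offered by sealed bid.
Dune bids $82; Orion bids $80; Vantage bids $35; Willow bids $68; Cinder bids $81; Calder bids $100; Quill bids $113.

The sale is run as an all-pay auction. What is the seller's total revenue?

Rule: the highest bidder wins the item, but every bidder pays their own bid.
Sorting bids: 113 (Quill) > 100 (Calder) > 82 (Dune) > 81 (Cinder) > 80 (Orion) > 68 (Willow) > …
Quill wins with the top bid; all bids are sunk regardless.
Every bidder forfeits their bid regardless of winning.
Revenue = 82 + 80 + 35 + 68 + 81 + 100 + 113 = $559.

Total revenue: $559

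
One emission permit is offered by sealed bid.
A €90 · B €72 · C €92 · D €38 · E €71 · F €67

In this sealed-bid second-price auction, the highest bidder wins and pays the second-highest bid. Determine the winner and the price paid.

Rule: the highest bidder wins and pays the second-highest bid.
Bids in order: 92 (C) > 90 (A) > 72 (B) > 71 (E) > 67 (F) > 38 (D)
C is highest; pays the second-highest bid, €90.

C pays €90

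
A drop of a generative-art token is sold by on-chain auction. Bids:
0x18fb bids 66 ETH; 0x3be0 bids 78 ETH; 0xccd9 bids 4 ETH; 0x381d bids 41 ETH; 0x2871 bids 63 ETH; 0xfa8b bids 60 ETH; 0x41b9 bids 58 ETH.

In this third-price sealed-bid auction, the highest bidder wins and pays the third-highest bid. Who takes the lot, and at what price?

Rule: the highest bidder wins and pays the third-highest bid.
Bids ranked: 78 (0x3be0) > 66 (0x18fb) > 63 (0x2871) > 60 (0xfa8b) > 58 (0x41b9) > 41 (0x381d) > …
0x3be0 is highest; pays the third-highest bid, 63 ETH.

0x3be0 pays 63 ETH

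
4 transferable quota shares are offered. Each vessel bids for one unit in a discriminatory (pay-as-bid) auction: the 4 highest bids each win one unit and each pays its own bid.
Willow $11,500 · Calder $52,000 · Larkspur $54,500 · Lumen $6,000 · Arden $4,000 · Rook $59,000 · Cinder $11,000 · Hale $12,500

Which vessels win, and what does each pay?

Bids ranked high→low: 59,000 (Rook), 54,500 (Larkspur), 52,000 (Calder), 12,500 (Hale), 11,500 (Willow), 11,000 (Cinder), …
Winners (4 units): Rook, Larkspur, Calder, Hale.
Each winner pays its own bid: Rook $59,000, Larkspur $54,500, Calder $52,000, Hale $12,500.

Rook $59,000, Larkspur $54,500, Calder $52,000, Hale $12,500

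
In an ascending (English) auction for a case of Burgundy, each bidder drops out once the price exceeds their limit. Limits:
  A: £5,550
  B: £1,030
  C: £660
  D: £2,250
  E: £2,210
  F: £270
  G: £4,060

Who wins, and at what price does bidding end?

Limits ranked: 5,550 (A) > 4,060 (G) > 2,250 (D) > 2,210 (E) > 1,030 (B) > 660 (C) > …
Once the price passes £4,060, only A is left; the hammer falls at G's limit of £4,060.

A wins at £4,060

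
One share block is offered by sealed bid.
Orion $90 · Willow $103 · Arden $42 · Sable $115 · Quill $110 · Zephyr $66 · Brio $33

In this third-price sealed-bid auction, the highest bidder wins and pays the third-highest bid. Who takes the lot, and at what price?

Sable pays $103

Rule: the highest bidder wins and pays the third-highest bid.
Bids ranked: 115 (Sable) > 110 (Quill) > 103 (Willow) > 90 (Orion) > 66 (Zephyr) > 42 (Arden) > …
Sable wins; payment is bid #3 in the ranking = $103.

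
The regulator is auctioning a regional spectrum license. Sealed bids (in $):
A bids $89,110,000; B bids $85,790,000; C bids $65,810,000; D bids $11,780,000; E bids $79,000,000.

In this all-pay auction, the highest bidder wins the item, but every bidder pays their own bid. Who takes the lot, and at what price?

A pays $89,110,000

Rule: the highest bidder wins the item, but every bidder pays their own bid.
Bids ranked: 89,110,000 (A) > 85,790,000 (B) > 79,000,000 (E) > 65,810,000 (C) > 11,780,000 (D)
A wins with the top bid; all bids are sunk regardless.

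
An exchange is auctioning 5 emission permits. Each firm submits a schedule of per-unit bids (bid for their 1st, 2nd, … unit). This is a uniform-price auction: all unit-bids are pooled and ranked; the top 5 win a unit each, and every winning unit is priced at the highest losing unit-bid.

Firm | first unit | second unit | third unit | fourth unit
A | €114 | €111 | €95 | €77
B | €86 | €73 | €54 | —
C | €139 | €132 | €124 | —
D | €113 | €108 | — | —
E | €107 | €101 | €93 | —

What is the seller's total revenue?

Pooled unit-bids ranked (top 5): 139 (C-1), 132 (C-2), 124 (C-3), 114 (A-1), 113 (D-1)
The (k+1)-th unit-bid is €111.
Allocation: A 1, C 3, D 1. Every unit priced at €111.
Revenue = 5 × 111 = €555.

Total revenue: €555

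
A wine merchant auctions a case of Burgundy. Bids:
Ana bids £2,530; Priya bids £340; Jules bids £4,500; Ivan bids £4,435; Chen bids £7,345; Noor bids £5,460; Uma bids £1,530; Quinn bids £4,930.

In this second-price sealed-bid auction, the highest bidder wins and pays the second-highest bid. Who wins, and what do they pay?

Chen pays £5,460

Rule: the highest bidder wins and pays the second-highest bid.
Bids ranked: 7,345 (Chen) > 5,460 (Noor) > 4,930 (Quinn) > 4,500 (Jules) > 4,435 (Ivan) > 2,530 (Ana) > …
Chen is highest; pays the second-highest bid, £5,460.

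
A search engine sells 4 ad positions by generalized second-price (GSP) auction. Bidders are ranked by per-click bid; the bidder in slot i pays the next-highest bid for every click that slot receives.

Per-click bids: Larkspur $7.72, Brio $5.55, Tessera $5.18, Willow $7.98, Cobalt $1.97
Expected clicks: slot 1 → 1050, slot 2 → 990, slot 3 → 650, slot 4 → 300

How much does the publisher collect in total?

Per-click bids in order: $7.98 (Willow) > $7.72 (Larkspur) > $5.55 (Brio) > $5.18 (Tessera) > $1.97 (Cobalt)
Slot 1: Willow pays $7.72 × 1050 = $8106.00
Slot 2: Larkspur pays $5.55 × 990 = $5494.50
Slot 3: Brio pays $5.18 × 650 = $3367.00
Slot 4: Tessera pays $1.97 × 300 = $591.00
Total = $17558.50

Total revenue: $17558.50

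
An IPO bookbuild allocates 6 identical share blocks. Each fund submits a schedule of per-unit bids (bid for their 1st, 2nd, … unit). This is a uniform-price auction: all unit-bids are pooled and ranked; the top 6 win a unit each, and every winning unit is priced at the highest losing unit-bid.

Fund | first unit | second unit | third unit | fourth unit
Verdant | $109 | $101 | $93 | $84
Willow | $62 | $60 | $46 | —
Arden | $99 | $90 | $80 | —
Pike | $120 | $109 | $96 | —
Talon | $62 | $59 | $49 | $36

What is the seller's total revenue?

Merging the schedules and taking the best 6: 120 (Pike-1), 109 (Verdant-1), 109 (Pike-2), 101 (Verdant-2), 99 (Arden-1), 96 (Pike-3)
The (k+1)-th unit-bid is $93.
Allocation: Arden 1, Pike 3, Verdant 2. Every unit priced at $93.
Revenue = 6 × 93 = $558.

Total revenue: $558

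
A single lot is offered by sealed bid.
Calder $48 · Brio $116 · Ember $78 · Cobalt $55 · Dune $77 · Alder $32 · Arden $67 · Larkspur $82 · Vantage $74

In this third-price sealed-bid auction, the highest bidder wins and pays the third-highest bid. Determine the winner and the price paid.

Sorting bids: 116 (Brio) > 82 (Larkspur) > 78 (Ember) > 77 (Dune) > 74 (Vantage) > 67 (Arden) > …
Brio wins; payment is bid #3 in the ranking = $78.

Brio pays $78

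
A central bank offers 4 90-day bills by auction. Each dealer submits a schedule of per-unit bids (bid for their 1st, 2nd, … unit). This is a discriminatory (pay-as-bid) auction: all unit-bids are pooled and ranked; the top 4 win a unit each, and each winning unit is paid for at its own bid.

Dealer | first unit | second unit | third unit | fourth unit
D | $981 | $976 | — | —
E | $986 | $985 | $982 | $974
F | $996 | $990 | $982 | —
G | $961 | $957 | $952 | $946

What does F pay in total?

Pooled unit-bids ranked (top 4): 996 (F-1), 990 (F-2), 986 (E-1), 985 (E-2)
Next rejected bid: $982 (not a price — pay-as-bid).
F's winning unit-bids: 996 + 990 = $1,986.

F pays $1,986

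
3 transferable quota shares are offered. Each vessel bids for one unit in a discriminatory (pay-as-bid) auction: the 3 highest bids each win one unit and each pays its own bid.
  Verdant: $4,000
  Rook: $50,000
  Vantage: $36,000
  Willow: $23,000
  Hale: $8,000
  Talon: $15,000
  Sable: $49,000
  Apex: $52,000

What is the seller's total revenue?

Bids ranked high→low: 52,000 (Apex), 50,000 (Rook), 49,000 (Sable), 36,000 (Vantage), 23,000 (Willow), …
Winners (3 units): Apex, Rook, Sable.
Total revenue = 52,000 + 50,000 + 49,000 = $151,000.

Total revenue: $151,000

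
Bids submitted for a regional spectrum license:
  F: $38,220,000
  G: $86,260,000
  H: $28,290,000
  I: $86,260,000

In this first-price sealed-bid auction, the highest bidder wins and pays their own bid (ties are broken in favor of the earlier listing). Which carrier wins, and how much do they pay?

Sorting bids: 86,260,000 (G) > 86,260,000 (I) > 38,220,000 (F) > 28,290,000 (H)
G and I tie at $86,260,000; tie-break gives it to G.
G is highest → pays own bid, $86,260,000.

G pays $86,260,000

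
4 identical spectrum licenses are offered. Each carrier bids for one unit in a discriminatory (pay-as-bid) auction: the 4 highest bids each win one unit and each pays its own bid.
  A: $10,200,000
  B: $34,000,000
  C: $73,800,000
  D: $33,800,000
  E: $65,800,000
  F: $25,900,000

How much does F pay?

Bids ranked high→low: 73,800,000 (C), 65,800,000 (E), 34,000,000 (B), 33,800,000 (D), 25,900,000 (F), 10,200,000 (A)
Top 4: C, E, B, D.
F does not win → $0.

F pays $0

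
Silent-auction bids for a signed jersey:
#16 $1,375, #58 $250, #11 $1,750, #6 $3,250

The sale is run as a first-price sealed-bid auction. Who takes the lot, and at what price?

#6 pays $3,250

Bids ranked: 3,250 (#6) > 1,750 (#11) > 1,375 (#16) > 250 (#58)
#6 has the highest bid and pays exactly that: $3,250.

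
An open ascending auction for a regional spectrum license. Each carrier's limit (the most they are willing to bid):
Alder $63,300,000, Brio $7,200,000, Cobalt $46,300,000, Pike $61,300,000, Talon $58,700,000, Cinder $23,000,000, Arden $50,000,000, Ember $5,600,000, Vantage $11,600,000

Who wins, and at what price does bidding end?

Sorting limits: 63,300,000 (Alder) > 61,300,000 (Pike) > 58,700,000 (Talon) > 50,000,000 (Arden) > 46,300,000 (Cobalt) > 23,000,000 (Cinder) > …
Pike is the last rival to drop out, at $61,300,000; Alder remains and wins at that price.

Alder wins at $61,300,000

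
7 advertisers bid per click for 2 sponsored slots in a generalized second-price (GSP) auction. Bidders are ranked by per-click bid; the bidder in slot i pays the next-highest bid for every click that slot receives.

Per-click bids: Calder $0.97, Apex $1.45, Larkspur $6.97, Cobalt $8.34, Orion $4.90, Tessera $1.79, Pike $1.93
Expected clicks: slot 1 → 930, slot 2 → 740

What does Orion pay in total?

Ranked by bid: $8.34 (Cobalt) > $6.97 (Larkspur) > $4.90 (Orion) > …
Orion ranks below slot 2 → no slot, pays nothing.

Orion pays $0.00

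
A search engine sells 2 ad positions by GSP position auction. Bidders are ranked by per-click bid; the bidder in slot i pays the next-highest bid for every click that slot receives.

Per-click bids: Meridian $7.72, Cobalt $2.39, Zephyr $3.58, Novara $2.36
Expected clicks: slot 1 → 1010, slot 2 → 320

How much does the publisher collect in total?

Sorting advertisers: $7.72 (Meridian) > $3.58 (Zephyr) > $2.39 (Cobalt) > …
Slot 1: Meridian pays $3.58 × 1010 = $3615.80
Slot 2: Zephyr pays $2.39 × 320 = $764.80
Total = $4380.60

Total revenue: $4380.60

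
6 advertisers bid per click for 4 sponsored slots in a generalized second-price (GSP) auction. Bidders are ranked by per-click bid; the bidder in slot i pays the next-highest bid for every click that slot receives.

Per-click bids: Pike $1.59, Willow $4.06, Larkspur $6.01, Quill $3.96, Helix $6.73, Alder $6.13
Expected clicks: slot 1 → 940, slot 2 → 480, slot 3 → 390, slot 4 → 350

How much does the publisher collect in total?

Ranked by bid: $6.73 (Helix) > $6.13 (Alder) > $6.01 (Larkspur) > $4.06 (Willow) > $3.96 (Quill) > …
Slot 1: Helix pays $6.13 × 940 = $5762.20
Slot 2: Alder pays $6.01 × 480 = $2884.80
Slot 3: Larkspur pays $4.06 × 390 = $1583.40
Slot 4: Willow pays $3.96 × 350 = $1386.00
Total = $11616.40

Total revenue: $11616.40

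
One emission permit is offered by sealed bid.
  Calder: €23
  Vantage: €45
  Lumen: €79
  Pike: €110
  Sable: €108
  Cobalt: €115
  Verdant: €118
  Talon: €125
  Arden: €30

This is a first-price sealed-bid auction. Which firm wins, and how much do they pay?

First-price sealed-bid auction: the highest bidder wins and pays their own bid.
Bids in order: 125 (Talon) > 118 (Verdant) > 115 (Cobalt) > 110 (Pike) > 108 (Sable) > 79 (Lumen) > …
Talon is highest → pays own bid, €125.

Talon pays €125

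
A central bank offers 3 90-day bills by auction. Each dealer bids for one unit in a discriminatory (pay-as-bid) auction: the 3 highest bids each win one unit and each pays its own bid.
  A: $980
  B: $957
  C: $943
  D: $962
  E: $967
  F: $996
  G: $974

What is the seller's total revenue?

Bids ranked high→low: 996 (F), 980 (A), 974 (G), 967 (E), 962 (D), …
Winners (3 units): F, A, G.
Total revenue = 996 + 980 + 974 = $2,950.

Total revenue: $2,950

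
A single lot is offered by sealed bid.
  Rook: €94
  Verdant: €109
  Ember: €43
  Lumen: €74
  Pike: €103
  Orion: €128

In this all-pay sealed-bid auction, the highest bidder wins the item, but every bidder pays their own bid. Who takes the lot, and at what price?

Rule: the highest bidder wins the item, but every bidder pays their own bid.
Bids ranked: 128 (Orion) > 109 (Verdant) > 103 (Pike) > 94 (Rook) > 74 (Lumen) > 43 (Ember)
Orion is highest and takes the item; every bidder forfeits their bid.

Orion pays €128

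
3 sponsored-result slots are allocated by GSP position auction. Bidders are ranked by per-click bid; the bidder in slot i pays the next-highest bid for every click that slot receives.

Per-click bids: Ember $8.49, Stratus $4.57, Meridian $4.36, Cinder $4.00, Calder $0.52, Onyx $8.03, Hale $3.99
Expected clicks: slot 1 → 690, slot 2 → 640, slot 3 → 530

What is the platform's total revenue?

Sorting advertisers: $8.49 (Ember) > $8.03 (Onyx) > $4.57 (Stratus) > $4.36 (Meridian) > …
Slot 1: Ember pays $8.03 × 690 = $5540.70
Slot 2: Onyx pays $4.57 × 640 = $2924.80
Slot 3: Stratus pays $4.36 × 530 = $2310.80
Total = $10776.30

Total revenue: $10776.30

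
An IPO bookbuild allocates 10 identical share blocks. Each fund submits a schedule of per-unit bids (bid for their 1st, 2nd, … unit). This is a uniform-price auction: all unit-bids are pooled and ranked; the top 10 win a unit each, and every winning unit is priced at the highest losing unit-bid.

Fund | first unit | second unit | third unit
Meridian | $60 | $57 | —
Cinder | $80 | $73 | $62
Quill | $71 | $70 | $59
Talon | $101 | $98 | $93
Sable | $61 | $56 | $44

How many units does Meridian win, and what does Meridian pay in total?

Merging the schedules and taking the best 10: 101 (Talon-1), 98 (Talon-2), 93 (Talon-3), 80 (Cinder-1), 73 (Cinder-2), 71 (Quill-1), 70 (Quill-2), 62 (Cinder-3), 61 (Sable-1), 60 (Meridian-1)
First bid not allocated: $59.
Meridian wins 1 unit(s) at $59 each.

Meridian: 1 unit, pays $59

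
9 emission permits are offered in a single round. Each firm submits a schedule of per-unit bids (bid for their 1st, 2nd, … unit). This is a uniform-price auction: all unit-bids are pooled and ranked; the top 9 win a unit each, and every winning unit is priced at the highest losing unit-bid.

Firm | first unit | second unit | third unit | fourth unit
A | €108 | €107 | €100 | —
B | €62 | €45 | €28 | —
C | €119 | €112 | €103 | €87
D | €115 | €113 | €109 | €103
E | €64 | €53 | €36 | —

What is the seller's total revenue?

Total revenue: €900

All unit-bids, highest first — top 9: 119 (C-1), 115 (D-1), 113 (D-2), 112 (C-2), 109 (D-3), 108 (A-1), 107 (A-2), 103 (C-3), 103 (D-4)
The (k+1)-th unit-bid is €100.
Allocation: A 2, C 3, D 4. Every unit priced at €100.
Revenue = 9 × 100 = €900.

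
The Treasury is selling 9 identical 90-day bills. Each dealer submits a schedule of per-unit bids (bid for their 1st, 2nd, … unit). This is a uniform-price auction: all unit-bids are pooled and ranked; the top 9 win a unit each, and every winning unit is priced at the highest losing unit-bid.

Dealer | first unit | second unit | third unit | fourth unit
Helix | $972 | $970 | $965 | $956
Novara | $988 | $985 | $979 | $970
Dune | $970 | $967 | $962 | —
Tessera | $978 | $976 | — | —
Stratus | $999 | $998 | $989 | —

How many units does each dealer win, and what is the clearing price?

Merging the schedules and taking the best 9: 999 (Stratus-1), 998 (Stratus-2), 989 (Stratus-3), 988 (Novara-1), 985 (Novara-2), 979 (Novara-3), 978 (Tessera-1), 976 (Tessera-2), 972 (Helix-1)
Highest rejected unit-bid = $970.
Allocation: Helix 1, Novara 3, Stratus 3, Tessera 2.

Helix 1, Novara 3, Stratus 3, Tessera 2; clearing price $970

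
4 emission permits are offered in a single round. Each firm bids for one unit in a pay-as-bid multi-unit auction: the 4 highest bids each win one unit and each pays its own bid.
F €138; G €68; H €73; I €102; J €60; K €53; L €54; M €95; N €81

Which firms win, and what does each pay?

F €138, I €102, M €95, N €81

Ordering the bids: 138 (F), 102 (I), 95 (M), 81 (N), 73 (H), 68 (G), …
The 4 highest are F, I, M, N.
Each winner pays its own bid: F €138, I €102, M €95, N €81.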